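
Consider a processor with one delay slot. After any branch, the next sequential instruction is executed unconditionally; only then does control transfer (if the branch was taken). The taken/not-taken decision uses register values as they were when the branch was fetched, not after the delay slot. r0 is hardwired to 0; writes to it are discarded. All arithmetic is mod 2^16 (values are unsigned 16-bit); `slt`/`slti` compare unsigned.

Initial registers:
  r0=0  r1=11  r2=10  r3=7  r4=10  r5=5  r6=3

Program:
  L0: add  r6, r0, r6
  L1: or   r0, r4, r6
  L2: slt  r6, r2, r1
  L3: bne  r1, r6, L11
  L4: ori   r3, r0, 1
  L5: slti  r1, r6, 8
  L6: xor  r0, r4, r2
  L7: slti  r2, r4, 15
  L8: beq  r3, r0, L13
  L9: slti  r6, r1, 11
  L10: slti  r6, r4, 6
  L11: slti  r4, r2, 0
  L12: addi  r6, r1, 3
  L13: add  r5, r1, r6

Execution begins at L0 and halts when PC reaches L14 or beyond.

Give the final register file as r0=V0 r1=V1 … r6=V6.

PC=0  add  r6, r0, r6        | r0=0 r1=11 r2=10 r3=7 r4=10 r5=5 r6=3
PC=1  or   r0, r4, r6        | r0=0 r1=11 r2=10 r3=7 r4=10 r5=5 r6=3
PC=2  slt  r6, r2, r1        | r0=0 r1=11 r2=10 r3=7 r4=10 r5=5 r6=1
PC=3  bne  r1, r6, L11       | r0=0 r1=11 r2=10 r3=7 r4=10 r5=5 r6=1  [TAKEN]
PC=4  ori   r3, r0, 1        | r0=0 r1=11 r2=10 r3=1 r4=10 r5=5 r6=1
PC=11 slti  r4, r2, 0        | r0=0 r1=11 r2=10 r3=1 r4=0 r5=5 r6=1
PC=12 addi  r6, r1, 3        | r0=0 r1=11 r2=10 r3=1 r4=0 r5=5 r6=14
PC=13 add  r5, r1, r6        | r0=0 r1=11 r2=10 r3=1 r4=0 r5=25 r6=14

r0=0 r1=11 r2=10 r3=1 r4=0 r5=25 r6=14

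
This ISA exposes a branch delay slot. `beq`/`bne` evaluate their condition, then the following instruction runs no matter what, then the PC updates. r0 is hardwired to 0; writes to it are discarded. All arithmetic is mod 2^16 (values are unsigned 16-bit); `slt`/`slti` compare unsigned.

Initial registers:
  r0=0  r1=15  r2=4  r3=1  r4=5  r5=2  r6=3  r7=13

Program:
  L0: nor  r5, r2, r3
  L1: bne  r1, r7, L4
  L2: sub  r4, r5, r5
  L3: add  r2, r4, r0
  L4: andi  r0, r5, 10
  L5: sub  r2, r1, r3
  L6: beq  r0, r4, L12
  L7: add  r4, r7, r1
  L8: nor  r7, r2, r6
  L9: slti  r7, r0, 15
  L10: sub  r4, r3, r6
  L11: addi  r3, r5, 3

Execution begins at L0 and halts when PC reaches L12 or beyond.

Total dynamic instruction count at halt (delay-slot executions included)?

7

PC=0  nor  r5, r2, r3        | r0=0 r1=15 r2=4 r3=1 r4=5 r5=65530 r6=3 r7=13
PC=1  bne  r1, r7, L4        | r0=0 r1=15 r2=4 r3=1 r4=5 r5=65530 r6=3 r7=13  [TAKEN]
PC=2  sub  r4, r5, r5        | r0=0 r1=15 r2=4 r3=1 r4=0 r5=65530 r6=3 r7=13
PC=4  andi  r0, r5, 10       | r0=0 r1=15 r2=4 r3=1 r4=0 r5=65530 r6=3 r7=13
PC=5  sub  r2, r1, r3        | r0=0 r1=15 r2=14 r3=1 r4=0 r5=65530 r6=3 r7=13
PC=6  beq  r0, r4, L12       | r0=0 r1=15 r2=14 r3=1 r4=0 r5=65530 r6=3 r7=13  [TAKEN]
PC=7  add  r4, r7, r1        | r0=0 r1=15 r2=14 r3=1 r4=28 r5=65530 r6=3 r7=13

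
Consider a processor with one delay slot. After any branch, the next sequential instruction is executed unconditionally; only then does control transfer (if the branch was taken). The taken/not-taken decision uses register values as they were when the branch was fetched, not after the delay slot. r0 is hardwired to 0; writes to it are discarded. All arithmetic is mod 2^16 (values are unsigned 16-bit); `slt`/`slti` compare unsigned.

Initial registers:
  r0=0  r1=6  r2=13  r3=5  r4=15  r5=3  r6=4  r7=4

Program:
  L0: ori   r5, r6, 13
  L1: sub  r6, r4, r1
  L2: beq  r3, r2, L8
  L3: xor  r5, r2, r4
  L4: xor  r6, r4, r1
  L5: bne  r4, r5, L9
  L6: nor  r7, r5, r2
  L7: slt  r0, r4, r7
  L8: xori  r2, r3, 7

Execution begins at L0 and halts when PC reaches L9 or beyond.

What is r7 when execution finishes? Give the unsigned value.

65520

  step pc=0: ori   r5, r6, 13  regs=(0,6,13,5,15,13,4,4)
  step pc=1: sub  r6, r4, r1  regs=(0,6,13,5,15,13,9,4)
  step pc=2: beq  r3, r2, L8  cond=F  regs=(0,6,13,5,15,13,9,4)
  step pc=3: xor  r5, r2, r4  regs=(0,6,13,5,15,2,9,4)
  step pc=4: xor  r6, r4, r1  regs=(0,6,13,5,15,2,9,4)
  step pc=5: bne  r4, r5, L9  cond=T  regs=(0,6,13,5,15,2,9,4)
  step pc=6: nor  r7, r5, r2  regs=(0,6,13,5,15,2,9,65520)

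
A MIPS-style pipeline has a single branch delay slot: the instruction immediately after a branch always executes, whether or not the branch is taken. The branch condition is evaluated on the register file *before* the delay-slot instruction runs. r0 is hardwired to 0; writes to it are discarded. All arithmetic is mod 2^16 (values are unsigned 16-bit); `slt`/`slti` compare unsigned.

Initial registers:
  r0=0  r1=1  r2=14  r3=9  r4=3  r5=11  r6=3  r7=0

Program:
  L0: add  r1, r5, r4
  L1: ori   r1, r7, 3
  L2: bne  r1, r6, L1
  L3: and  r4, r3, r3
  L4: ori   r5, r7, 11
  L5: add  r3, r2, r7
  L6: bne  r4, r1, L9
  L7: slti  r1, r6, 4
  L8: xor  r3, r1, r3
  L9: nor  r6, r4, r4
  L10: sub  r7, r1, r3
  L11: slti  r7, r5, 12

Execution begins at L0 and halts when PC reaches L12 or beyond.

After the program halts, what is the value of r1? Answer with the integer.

  step pc=0: add  r1, r5, r4  regs=(0,14,14,9,3,11,3,0)
  step pc=1: ori   r1, r7, 3  regs=(0,3,14,9,3,11,3,0)
  step pc=2: bne  r1, r6, L1  cond=F  regs=(0,3,14,9,3,11,3,0)
  step pc=3: and  r4, r3, r3  regs=(0,3,14,9,9,11,3,0)
  step pc=4: ori   r5, r7, 11  regs=(0,3,14,9,9,11,3,0)
  step pc=5: add  r3, r2, r7  regs=(0,3,14,14,9,11,3,0)
  step pc=6: bne  r4, r1, L9  cond=T  regs=(0,3,14,14,9,11,3,0)
  step pc=7: slti  r1, r6, 4  regs=(0,1,14,14,9,11,3,0)
  step pc=9: nor  r6, r4, r4  regs=(0,1,14,14,9,11,65526,0)
  step pc=10: sub  r7, r1, r3  regs=(0,1,14,14,9,11,65526,65523)
  step pc=11: slti  r7, r5, 12  regs=(0,1,14,14,9,11,65526,1)

1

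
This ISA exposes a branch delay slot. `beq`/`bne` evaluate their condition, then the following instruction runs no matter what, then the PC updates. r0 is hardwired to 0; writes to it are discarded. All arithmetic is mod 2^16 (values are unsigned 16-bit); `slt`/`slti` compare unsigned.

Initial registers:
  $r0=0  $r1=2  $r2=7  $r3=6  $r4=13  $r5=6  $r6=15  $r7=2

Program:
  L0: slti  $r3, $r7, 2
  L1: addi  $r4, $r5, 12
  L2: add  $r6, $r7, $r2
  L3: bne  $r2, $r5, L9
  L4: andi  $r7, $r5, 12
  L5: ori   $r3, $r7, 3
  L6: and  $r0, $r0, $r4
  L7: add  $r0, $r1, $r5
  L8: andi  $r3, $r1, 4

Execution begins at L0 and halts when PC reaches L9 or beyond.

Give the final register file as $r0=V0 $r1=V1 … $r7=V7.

[0] slti  $r3, $r7, 2  →  {$r0:0, $r1:2, $r2:7, $r3:0, $r4:13, $r5:6, $r6:15, $r7:2}
[1] addi  $r4, $r5, 12  →  {$r0:0, $r1:2, $r2:7, $r3:0, $r4:18, $r5:6, $r6:15, $r7:2}
[2] add  $r6, $r7, $r2  →  {$r0:0, $r1:2, $r2:7, $r3:0, $r4:18, $r5:6, $r6:9, $r7:2}
[3] bne  $r2, $r5, L9  →  {$r0:0, $r1:2, $r2:7, $r3:0, $r4:18, $r5:6, $r6:9, $r7:2}  ⟨branch taken⟩
[4] andi  $r7, $r5, 12  →  {$r0:0, $r1:2, $r2:7, $r3:0, $r4:18, $r5:6, $r6:9, $r7:4}

$r0=0 $r1=2 $r2=7 $r3=0 $r4=18 $r5=6 $r6=9 $r7=4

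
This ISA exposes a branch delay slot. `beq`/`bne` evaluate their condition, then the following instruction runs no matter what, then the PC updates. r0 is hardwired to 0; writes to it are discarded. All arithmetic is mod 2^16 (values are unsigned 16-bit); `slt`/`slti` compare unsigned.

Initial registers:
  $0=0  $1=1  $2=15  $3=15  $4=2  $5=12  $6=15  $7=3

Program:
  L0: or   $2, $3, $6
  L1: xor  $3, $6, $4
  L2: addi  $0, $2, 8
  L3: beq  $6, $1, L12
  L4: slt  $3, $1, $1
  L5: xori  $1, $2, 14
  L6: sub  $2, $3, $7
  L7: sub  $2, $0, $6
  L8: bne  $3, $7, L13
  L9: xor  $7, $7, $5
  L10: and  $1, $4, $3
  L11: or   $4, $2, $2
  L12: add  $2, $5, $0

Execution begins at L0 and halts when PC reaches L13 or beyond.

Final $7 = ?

15

#0 or   $2, $3, $6 ; 0/1/15/15/2/12/15/3
#1 xor  $3, $6, $4 ; 0/1/15/13/2/12/15/3
#2 addi  $0, $2, 8 ; 0/1/15/13/2/12/15/3
#3 beq  $6, $1, L12 ; 0/1/15/13/2/12/15/3 ; →fallthru
#4 slt  $3, $1, $1 ; 0/1/15/0/2/12/15/3
#5 xori  $1, $2, 14 ; 0/1/15/0/2/12/15/3
#6 sub  $2, $3, $7 ; 0/1/65533/0/2/12/15/3
#7 sub  $2, $0, $6 ; 0/1/65521/0/2/12/15/3
#8 bne  $3, $7, L13 ; 0/1/65521/0/2/12/15/3 ; →target
#9 xor  $7, $7, $5 ; 0/1/65521/0/2/12/15/15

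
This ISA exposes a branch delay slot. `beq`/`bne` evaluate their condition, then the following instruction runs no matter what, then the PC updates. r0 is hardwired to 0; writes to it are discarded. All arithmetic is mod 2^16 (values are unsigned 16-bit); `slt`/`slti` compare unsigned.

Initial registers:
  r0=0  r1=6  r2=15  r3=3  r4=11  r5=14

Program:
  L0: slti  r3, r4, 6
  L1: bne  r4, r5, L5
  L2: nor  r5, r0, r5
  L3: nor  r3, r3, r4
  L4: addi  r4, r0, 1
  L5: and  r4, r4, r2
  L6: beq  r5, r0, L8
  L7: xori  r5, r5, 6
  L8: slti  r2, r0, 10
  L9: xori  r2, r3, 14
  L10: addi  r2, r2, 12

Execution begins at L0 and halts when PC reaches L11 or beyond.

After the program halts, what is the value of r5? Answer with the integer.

#0 slti  r3, r4, 6 ; 0/6/15/0/11/14
#1 bne  r4, r5, L5 ; 0/6/15/0/11/14 ; →target
#2 nor  r5, r0, r5 ; 0/6/15/0/11/65521
#5 and  r4, r4, r2 ; 0/6/15/0/11/65521
#6 beq  r5, r0, L8 ; 0/6/15/0/11/65521 ; →fallthru
#7 xori  r5, r5, 6 ; 0/6/15/0/11/65527
#8 slti  r2, r0, 10 ; 0/6/1/0/11/65527
#9 xori  r2, r3, 14 ; 0/6/14/0/11/65527
#10 addi  r2, r2, 12 ; 0/6/26/0/11/65527

65527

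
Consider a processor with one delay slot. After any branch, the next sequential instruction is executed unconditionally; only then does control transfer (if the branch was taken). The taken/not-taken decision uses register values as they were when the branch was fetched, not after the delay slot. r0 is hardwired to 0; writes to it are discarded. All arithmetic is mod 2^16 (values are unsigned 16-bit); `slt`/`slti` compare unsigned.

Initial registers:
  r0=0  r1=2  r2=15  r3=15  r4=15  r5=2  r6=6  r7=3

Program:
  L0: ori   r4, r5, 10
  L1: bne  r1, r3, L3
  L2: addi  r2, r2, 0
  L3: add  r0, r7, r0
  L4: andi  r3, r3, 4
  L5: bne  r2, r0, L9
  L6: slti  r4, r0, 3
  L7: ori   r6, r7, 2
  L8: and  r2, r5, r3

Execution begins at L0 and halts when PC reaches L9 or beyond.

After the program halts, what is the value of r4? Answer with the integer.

1

PC=0  ori   r4, r5, 10       | r0=0 r1=2 r2=15 r3=15 r4=10 r5=2 r6=6 r7=3
PC=1  bne  r1, r3, L3        | r0=0 r1=2 r2=15 r3=15 r4=10 r5=2 r6=6 r7=3  [TAKEN]
PC=2  addi  r2, r2, 0        | r0=0 r1=2 r2=15 r3=15 r4=10 r5=2 r6=6 r7=3
PC=3  add  r0, r7, r0        | r0=0 r1=2 r2=15 r3=15 r4=10 r5=2 r6=6 r7=3
PC=4  andi  r3, r3, 4        | r0=0 r1=2 r2=15 r3=4 r4=10 r5=2 r6=6 r7=3
PC=5  bne  r2, r0, L9        | r0=0 r1=2 r2=15 r3=4 r4=10 r5=2 r6=6 r7=3  [TAKEN]
PC=6  slti  r4, r0, 3        | r0=0 r1=2 r2=15 r3=4 r4=1 r5=2 r6=6 r7=3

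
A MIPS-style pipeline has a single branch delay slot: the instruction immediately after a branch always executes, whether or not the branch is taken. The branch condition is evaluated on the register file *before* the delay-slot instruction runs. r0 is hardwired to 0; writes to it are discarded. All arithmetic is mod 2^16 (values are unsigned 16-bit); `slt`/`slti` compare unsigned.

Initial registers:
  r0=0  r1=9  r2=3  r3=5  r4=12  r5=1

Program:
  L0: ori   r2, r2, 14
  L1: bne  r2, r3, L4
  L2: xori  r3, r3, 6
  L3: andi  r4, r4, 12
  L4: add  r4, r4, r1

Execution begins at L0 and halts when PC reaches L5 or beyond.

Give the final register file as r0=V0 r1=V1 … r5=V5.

r0=0 r1=9 r2=15 r3=3 r4=21 r5=1

[0] ori   r2, r2, 14  →  {r0:0, r1:9, r2:15, r3:5, r4:12, r5:1}
[1] bne  r2, r3, L4  →  {r0:0, r1:9, r2:15, r3:5, r4:12, r5:1}  ⟨branch taken⟩
[2] xori  r3, r3, 6  →  {r0:0, r1:9, r2:15, r3:3, r4:12, r5:1}
[4] add  r4, r4, r1  →  {r0:0, r1:9, r2:15, r3:3, r4:21, r5:1}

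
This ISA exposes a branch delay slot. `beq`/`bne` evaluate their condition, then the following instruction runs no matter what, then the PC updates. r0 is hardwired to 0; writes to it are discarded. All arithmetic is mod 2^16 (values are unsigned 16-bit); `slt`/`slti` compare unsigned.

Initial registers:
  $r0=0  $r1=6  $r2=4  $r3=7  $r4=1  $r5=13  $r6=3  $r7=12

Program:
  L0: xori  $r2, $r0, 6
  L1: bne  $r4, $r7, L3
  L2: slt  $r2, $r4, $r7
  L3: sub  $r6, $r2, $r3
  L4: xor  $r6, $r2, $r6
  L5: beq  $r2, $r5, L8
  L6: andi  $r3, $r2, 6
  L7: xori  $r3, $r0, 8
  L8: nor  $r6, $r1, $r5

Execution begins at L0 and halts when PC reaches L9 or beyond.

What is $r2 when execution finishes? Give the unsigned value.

1

  step pc=0: xori  $r2, $r0, 6  regs=(0,6,6,7,1,13,3,12)
  step pc=1: bne  $r4, $r7, L3  cond=T  regs=(0,6,6,7,1,13,3,12)
  step pc=2: slt  $r2, $r4, $r7  regs=(0,6,1,7,1,13,3,12)
  step pc=3: sub  $r6, $r2, $r3  regs=(0,6,1,7,1,13,65530,12)
  step pc=4: xor  $r6, $r2, $r6  regs=(0,6,1,7,1,13,65531,12)
  step pc=5: beq  $r2, $r5, L8  cond=F  regs=(0,6,1,7,1,13,65531,12)
  step pc=6: andi  $r3, $r2, 6  regs=(0,6,1,0,1,13,65531,12)
  step pc=7: xori  $r3, $r0, 8  regs=(0,6,1,8,1,13,65531,12)
  step pc=8: nor  $r6, $r1, $r5  regs=(0,6,1,8,1,13,65520,12)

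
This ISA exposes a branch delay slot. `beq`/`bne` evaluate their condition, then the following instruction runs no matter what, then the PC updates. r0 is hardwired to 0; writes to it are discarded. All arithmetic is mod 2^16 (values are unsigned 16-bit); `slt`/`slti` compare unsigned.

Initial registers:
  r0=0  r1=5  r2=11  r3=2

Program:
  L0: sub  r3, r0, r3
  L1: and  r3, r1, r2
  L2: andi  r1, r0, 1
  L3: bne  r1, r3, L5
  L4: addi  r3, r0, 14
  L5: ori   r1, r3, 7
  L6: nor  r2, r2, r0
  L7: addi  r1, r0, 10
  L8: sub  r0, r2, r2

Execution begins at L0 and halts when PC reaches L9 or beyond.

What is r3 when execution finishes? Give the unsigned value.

#0 sub  r3, r0, r3 ; 0/5/11/65534
#1 and  r3, r1, r2 ; 0/5/11/1
#2 andi  r1, r0, 1 ; 0/0/11/1
#3 bne  r1, r3, L5 ; 0/0/11/1 ; →target
#4 addi  r3, r0, 14 ; 0/0/11/14
#5 ori   r1, r3, 7 ; 0/15/11/14
#6 nor  r2, r2, r0 ; 0/15/65524/14
#7 addi  r1, r0, 10 ; 0/10/65524/14
#8 sub  r0, r2, r2 ; 0/10/65524/14

14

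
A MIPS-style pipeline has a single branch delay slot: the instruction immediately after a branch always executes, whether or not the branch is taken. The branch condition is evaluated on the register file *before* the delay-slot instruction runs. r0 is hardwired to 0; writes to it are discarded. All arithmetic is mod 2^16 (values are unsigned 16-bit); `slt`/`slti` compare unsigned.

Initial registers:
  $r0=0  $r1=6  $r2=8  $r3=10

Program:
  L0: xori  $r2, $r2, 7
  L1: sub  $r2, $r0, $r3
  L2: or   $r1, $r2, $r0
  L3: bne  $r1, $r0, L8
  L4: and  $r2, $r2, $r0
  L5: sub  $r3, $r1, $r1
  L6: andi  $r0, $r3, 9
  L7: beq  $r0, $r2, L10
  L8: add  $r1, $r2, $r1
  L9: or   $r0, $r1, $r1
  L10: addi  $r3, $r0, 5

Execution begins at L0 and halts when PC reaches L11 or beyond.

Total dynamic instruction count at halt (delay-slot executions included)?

PC=0  xori  $r2, $r2, 7      | $r0=0 $r1=6 $r2=15 $r3=10
PC=1  sub  $r2, $r0, $r3     | $r0=0 $r1=6 $r2=65526 $r3=10
PC=2  or   $r1, $r2, $r0     | $r0=0 $r1=65526 $r2=65526 $r3=10
PC=3  bne  $r1, $r0, L8      | $r0=0 $r1=65526 $r2=65526 $r3=10  [TAKEN]
PC=4  and  $r2, $r2, $r0     | $r0=0 $r1=65526 $r2=0 $r3=10
PC=8  add  $r1, $r2, $r1     | $r0=0 $r1=65526 $r2=0 $r3=10
PC=9  or   $r0, $r1, $r1     | $r0=0 $r1=65526 $r2=0 $r3=10
PC=10 addi  $r3, $r0, 5      | $r0=0 $r1=65526 $r2=0 $r3=5

8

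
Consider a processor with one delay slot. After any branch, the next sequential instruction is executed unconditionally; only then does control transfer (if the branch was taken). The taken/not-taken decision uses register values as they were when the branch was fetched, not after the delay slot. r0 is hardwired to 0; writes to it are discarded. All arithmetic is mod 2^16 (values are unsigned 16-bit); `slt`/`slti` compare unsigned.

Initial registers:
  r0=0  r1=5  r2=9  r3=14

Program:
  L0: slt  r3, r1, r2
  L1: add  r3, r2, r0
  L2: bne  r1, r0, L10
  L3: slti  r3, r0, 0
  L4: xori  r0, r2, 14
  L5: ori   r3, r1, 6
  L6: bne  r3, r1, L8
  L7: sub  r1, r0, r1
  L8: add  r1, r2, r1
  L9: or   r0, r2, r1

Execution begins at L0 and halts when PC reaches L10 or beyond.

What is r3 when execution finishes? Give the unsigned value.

0

[0] slt  r3, r1, r2  →  {r0:0, r1:5, r2:9, r3:1}
[1] add  r3, r2, r0  →  {r0:0, r1:5, r2:9, r3:9}
[2] bne  r1, r0, L10  →  {r0:0, r1:5, r2:9, r3:9}  ⟨branch taken⟩
[3] slti  r3, r0, 0  →  {r0:0, r1:5, r2:9, r3:0}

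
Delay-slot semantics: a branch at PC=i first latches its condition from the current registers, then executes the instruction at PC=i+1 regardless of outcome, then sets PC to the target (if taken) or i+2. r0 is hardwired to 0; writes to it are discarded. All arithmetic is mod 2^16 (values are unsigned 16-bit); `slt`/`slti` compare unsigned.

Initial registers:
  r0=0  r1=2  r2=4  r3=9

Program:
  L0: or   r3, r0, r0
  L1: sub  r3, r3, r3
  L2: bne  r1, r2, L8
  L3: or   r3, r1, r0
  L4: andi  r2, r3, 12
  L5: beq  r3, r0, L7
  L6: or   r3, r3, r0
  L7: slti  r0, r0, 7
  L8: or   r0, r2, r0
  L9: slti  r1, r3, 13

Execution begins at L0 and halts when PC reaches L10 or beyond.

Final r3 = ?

2

#0 or   r3, r0, r0 ; 0/2/4/0
#1 sub  r3, r3, r3 ; 0/2/4/0
#2 bne  r1, r2, L8 ; 0/2/4/0 ; →target
#3 or   r3, r1, r0 ; 0/2/4/2
#8 or   r0, r2, r0 ; 0/2/4/2
#9 slti  r1, r3, 13 ; 0/1/4/2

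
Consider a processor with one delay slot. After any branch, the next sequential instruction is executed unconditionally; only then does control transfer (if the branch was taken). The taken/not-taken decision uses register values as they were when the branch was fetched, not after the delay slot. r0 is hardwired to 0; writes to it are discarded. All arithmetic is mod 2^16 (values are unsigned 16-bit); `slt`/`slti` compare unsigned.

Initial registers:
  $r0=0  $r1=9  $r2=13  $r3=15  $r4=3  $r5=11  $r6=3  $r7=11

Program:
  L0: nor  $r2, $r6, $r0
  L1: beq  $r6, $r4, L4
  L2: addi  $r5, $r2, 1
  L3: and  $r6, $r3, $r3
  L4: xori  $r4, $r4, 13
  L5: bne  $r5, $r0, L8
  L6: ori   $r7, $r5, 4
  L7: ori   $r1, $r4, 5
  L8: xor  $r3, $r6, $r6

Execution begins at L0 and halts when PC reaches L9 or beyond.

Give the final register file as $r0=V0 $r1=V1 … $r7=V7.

$r0=0 $r1=9 $r2=65532 $r3=0 $r4=14 $r5=65533 $r6=3 $r7=65533

[0] nor  $r2, $r6, $r0  →  {$r0:0, $r1:9, $r2:65532, $r3:15, $r4:3, $r5:11, $r6:3, $r7:11}
[1] beq  $r6, $r4, L4  →  {$r0:0, $r1:9, $r2:65532, $r3:15, $r4:3, $r5:11, $r6:3, $r7:11}  ⟨branch taken⟩
[2] addi  $r5, $r2, 1  →  {$r0:0, $r1:9, $r2:65532, $r3:15, $r4:3, $r5:65533, $r6:3, $r7:11}
[4] xori  $r4, $r4, 13  →  {$r0:0, $r1:9, $r2:65532, $r3:15, $r4:14, $r5:65533, $r6:3, $r7:11}
[5] bne  $r5, $r0, L8  →  {$r0:0, $r1:9, $r2:65532, $r3:15, $r4:14, $r5:65533, $r6:3, $r7:11}  ⟨branch taken⟩
[6] ori   $r7, $r5, 4  →  {$r0:0, $r1:9, $r2:65532, $r3:15, $r4:14, $r5:65533, $r6:3, $r7:65533}
[8] xor  $r3, $r6, $r6  →  {$r0:0, $r1:9, $r2:65532, $r3:0, $r4:14, $r5:65533, $r6:3, $r7:65533}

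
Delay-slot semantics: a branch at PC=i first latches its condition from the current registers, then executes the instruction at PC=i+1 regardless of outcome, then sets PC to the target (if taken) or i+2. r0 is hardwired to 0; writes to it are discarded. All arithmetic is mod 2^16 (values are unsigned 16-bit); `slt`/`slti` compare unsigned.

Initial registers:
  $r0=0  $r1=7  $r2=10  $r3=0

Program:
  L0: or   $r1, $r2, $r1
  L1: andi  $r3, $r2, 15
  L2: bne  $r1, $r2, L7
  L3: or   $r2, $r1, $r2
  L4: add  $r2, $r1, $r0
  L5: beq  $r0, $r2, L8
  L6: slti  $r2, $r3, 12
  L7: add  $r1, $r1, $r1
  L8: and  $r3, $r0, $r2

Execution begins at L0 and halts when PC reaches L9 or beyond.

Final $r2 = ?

[0] or   $r1, $r2, $r1  →  {$r0:0, $r1:15, $r2:10, $r3:0}
[1] andi  $r3, $r2, 15  →  {$r0:0, $r1:15, $r2:10, $r3:10}
[2] bne  $r1, $r2, L7  →  {$r0:0, $r1:15, $r2:10, $r3:10}  ⟨branch taken⟩
[3] or   $r2, $r1, $r2  →  {$r0:0, $r1:15, $r2:15, $r3:10}
[7] add  $r1, $r1, $r1  →  {$r0:0, $r1:30, $r2:15, $r3:10}
[8] and  $r3, $r0, $r2  →  {$r0:0, $r1:30, $r2:15, $r3:0}

15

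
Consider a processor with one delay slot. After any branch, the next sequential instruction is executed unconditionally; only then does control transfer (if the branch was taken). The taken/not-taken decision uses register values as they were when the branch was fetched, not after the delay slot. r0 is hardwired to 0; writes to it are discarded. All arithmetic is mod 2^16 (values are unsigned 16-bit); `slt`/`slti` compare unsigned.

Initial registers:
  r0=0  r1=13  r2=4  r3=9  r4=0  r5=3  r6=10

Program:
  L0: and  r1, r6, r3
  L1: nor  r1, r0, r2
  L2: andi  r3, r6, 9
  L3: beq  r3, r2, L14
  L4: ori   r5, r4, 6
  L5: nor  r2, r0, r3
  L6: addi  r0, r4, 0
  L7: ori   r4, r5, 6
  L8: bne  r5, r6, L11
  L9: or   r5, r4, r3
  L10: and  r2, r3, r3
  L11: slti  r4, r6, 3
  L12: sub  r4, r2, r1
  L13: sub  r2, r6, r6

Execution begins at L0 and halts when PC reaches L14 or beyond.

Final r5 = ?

14

#0 and  r1, r6, r3 ; 0/8/4/9/0/3/10
#1 nor  r1, r0, r2 ; 0/65531/4/9/0/3/10
#2 andi  r3, r6, 9 ; 0/65531/4/8/0/3/10
#3 beq  r3, r2, L14 ; 0/65531/4/8/0/3/10 ; →fallthru
#4 ori   r5, r4, 6 ; 0/65531/4/8/0/6/10
#5 nor  r2, r0, r3 ; 0/65531/65527/8/0/6/10
#6 addi  r0, r4, 0 ; 0/65531/65527/8/0/6/10
#7 ori   r4, r5, 6 ; 0/65531/65527/8/6/6/10
#8 bne  r5, r6, L11 ; 0/65531/65527/8/6/6/10 ; →target
#9 or   r5, r4, r3 ; 0/65531/65527/8/6/14/10
#11 slti  r4, r6, 3 ; 0/65531/65527/8/0/14/10
#12 sub  r4, r2, r1 ; 0/65531/65527/8/65532/14/10
#13 sub  r2, r6, r6 ; 0/65531/0/8/65532/14/10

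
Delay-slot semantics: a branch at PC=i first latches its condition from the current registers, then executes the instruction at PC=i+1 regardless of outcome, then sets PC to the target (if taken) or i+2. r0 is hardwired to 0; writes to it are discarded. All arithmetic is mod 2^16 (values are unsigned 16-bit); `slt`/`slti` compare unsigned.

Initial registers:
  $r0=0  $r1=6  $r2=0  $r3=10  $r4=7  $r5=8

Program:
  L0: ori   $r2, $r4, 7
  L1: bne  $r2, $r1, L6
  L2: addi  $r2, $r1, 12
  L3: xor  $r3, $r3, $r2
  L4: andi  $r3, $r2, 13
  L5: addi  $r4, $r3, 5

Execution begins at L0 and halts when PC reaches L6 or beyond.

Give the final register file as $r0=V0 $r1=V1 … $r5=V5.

$r0=0 $r1=6 $r2=18 $r3=10 $r4=7 $r5=8

PC=0  ori   $r2, $r4, 7      | $r0=0 $r1=6 $r2=7 $r3=10 $r4=7 $r5=8
PC=1  bne  $r2, $r1, L6      | $r0=0 $r1=6 $r2=7 $r3=10 $r4=7 $r5=8  [TAKEN]
PC=2  addi  $r2, $r1, 12     | $r0=0 $r1=6 $r2=18 $r3=10 $r4=7 $r5=8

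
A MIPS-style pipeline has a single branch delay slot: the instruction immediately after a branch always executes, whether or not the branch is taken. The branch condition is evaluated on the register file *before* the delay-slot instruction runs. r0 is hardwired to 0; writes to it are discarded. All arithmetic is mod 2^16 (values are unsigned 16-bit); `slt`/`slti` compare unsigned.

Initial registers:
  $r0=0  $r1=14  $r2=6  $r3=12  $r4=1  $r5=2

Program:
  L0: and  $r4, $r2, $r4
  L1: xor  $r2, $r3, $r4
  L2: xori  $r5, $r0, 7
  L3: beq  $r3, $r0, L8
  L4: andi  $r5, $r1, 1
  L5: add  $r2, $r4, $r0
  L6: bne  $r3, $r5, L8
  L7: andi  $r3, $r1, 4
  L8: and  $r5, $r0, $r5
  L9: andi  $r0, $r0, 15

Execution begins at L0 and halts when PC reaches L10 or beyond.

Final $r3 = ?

  step pc=0: and  $r4, $r2, $r4  regs=(0,14,6,12,0,2)
  step pc=1: xor  $r2, $r3, $r4  regs=(0,14,12,12,0,2)
  step pc=2: xori  $r5, $r0, 7  regs=(0,14,12,12,0,7)
  step pc=3: beq  $r3, $r0, L8  cond=F  regs=(0,14,12,12,0,7)
  step pc=4: andi  $r5, $r1, 1  regs=(0,14,12,12,0,0)
  step pc=5: add  $r2, $r4, $r0  regs=(0,14,0,12,0,0)
  step pc=6: bne  $r3, $r5, L8  cond=T  regs=(0,14,0,12,0,0)
  step pc=7: andi  $r3, $r1, 4  regs=(0,14,0,4,0,0)
  step pc=8: and  $r5, $r0, $r5  regs=(0,14,0,4,0,0)
  step pc=9: andi  $r0, $r0, 15  regs=(0,14,0,4,0,0)

4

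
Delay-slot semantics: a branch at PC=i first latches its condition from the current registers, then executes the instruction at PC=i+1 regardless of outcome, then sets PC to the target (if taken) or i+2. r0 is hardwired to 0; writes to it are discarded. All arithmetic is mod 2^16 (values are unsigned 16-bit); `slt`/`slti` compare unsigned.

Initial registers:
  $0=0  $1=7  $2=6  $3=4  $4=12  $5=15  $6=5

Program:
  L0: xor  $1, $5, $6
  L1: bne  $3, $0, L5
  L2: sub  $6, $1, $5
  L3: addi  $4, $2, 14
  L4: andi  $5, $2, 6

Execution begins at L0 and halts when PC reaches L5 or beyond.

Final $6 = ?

PC=0  xor  $1, $5, $6        | $0=0 $1=10 $2=6 $3=4 $4=12 $5=15 $6=5
PC=1  bne  $3, $0, L5        | $0=0 $1=10 $2=6 $3=4 $4=12 $5=15 $6=5  [TAKEN]
PC=2  sub  $6, $1, $5        | $0=0 $1=10 $2=6 $3=4 $4=12 $5=15 $6=65531

65531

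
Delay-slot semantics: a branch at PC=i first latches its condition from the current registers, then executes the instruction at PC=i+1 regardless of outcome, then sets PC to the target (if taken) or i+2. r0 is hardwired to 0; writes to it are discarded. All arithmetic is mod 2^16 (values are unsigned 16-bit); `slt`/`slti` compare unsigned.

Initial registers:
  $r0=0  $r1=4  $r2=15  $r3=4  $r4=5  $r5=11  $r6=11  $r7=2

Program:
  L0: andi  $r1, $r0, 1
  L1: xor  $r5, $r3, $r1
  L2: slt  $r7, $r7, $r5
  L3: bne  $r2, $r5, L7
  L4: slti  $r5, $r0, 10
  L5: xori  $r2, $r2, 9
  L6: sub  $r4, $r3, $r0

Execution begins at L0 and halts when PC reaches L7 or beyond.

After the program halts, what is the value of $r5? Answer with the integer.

1

  step pc=0: andi  $r1, $r0, 1  regs=(0,0,15,4,5,11,11,2)
  step pc=1: xor  $r5, $r3, $r1  regs=(0,0,15,4,5,4,11,2)
  step pc=2: slt  $r7, $r7, $r5  regs=(0,0,15,4,5,4,11,1)
  step pc=3: bne  $r2, $r5, L7  cond=T  regs=(0,0,15,4,5,4,11,1)
  step pc=4: slti  $r5, $r0, 10  regs=(0,0,15,4,5,1,11,1)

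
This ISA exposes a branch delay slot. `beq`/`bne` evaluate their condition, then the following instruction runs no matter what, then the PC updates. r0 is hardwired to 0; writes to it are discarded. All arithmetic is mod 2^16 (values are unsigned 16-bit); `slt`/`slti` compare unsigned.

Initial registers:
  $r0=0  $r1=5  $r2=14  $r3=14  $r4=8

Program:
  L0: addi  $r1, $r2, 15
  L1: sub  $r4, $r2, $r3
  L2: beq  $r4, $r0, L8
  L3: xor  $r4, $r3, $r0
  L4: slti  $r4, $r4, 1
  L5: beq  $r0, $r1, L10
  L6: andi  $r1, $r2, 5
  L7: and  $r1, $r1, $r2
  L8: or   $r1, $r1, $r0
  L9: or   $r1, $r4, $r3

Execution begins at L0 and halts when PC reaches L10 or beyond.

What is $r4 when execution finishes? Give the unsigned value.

14

[0] addi  $r1, $r2, 15  →  {$r0:0, $r1:29, $r2:14, $r3:14, $r4:8}
[1] sub  $r4, $r2, $r3  →  {$r0:0, $r1:29, $r2:14, $r3:14, $r4:0}
[2] beq  $r4, $r0, L8  →  {$r0:0, $r1:29, $r2:14, $r3:14, $r4:0}  ⟨branch taken⟩
[3] xor  $r4, $r3, $r0  →  {$r0:0, $r1:29, $r2:14, $r3:14, $r4:14}
[8] or   $r1, $r1, $r0  →  {$r0:0, $r1:29, $r2:14, $r3:14, $r4:14}
[9] or   $r1, $r4, $r3  →  {$r0:0, $r1:14, $r2:14, $r3:14, $r4:14}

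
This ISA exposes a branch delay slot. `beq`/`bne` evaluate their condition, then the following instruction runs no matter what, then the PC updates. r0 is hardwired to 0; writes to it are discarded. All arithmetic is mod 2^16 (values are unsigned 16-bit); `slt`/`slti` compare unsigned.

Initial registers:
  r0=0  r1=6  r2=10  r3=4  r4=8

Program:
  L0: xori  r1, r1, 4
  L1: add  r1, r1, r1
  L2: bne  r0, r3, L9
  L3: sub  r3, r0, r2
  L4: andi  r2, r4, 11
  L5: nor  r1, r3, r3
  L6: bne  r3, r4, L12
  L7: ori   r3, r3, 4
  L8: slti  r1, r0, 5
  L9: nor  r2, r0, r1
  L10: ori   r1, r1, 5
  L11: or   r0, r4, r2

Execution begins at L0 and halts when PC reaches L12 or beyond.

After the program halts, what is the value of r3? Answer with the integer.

#0 xori  r1, r1, 4 ; 0/2/10/4/8
#1 add  r1, r1, r1 ; 0/4/10/4/8
#2 bne  r0, r3, L9 ; 0/4/10/4/8 ; →target
#3 sub  r3, r0, r2 ; 0/4/10/65526/8
#9 nor  r2, r0, r1 ; 0/4/65531/65526/8
#10 ori   r1, r1, 5 ; 0/5/65531/65526/8
#11 or   r0, r4, r2 ; 0/5/65531/65526/8

65526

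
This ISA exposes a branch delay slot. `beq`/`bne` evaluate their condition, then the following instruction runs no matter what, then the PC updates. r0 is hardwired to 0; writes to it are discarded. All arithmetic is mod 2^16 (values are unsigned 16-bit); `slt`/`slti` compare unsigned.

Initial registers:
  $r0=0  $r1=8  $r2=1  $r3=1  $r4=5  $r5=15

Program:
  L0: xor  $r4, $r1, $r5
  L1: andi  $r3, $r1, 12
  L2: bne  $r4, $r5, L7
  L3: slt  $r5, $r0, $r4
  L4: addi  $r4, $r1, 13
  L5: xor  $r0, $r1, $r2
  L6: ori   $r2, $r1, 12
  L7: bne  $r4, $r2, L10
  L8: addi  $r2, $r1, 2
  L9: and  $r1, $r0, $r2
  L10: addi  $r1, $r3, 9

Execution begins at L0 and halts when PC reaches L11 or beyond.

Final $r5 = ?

1

#0 xor  $r4, $r1, $r5 ; 0/8/1/1/7/15
#1 andi  $r3, $r1, 12 ; 0/8/1/8/7/15
#2 bne  $r4, $r5, L7 ; 0/8/1/8/7/15 ; →target
#3 slt  $r5, $r0, $r4 ; 0/8/1/8/7/1
#7 bne  $r4, $r2, L10 ; 0/8/1/8/7/1 ; →target
#8 addi  $r2, $r1, 2 ; 0/8/10/8/7/1
#10 addi  $r1, $r3, 9 ; 0/17/10/8/7/1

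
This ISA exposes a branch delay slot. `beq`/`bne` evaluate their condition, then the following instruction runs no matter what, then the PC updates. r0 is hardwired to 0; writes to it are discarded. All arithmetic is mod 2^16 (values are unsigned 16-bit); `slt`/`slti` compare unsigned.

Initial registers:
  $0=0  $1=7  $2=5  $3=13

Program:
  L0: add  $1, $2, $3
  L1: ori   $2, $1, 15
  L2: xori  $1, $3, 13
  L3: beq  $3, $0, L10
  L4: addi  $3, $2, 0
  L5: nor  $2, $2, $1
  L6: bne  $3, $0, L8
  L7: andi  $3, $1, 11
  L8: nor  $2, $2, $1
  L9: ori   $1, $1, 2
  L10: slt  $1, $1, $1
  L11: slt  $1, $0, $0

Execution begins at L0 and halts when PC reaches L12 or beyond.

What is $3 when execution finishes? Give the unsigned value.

0

PC=0  add  $1, $2, $3        | $0=0 $1=18 $2=5 $3=13
PC=1  ori   $2, $1, 15       | $0=0 $1=18 $2=31 $3=13
PC=2  xori  $1, $3, 13       | $0=0 $1=0 $2=31 $3=13
PC=3  beq  $3, $0, L10       | $0=0 $1=0 $2=31 $3=13  [not taken]
PC=4  addi  $3, $2, 0        | $0=0 $1=0 $2=31 $3=31
PC=5  nor  $2, $2, $1        | $0=0 $1=0 $2=65504 $3=31
PC=6  bne  $3, $0, L8        | $0=0 $1=0 $2=65504 $3=31  [TAKEN]
PC=7  andi  $3, $1, 11       | $0=0 $1=0 $2=65504 $3=0
PC=8  nor  $2, $2, $1        | $0=0 $1=0 $2=31 $3=0
PC=9  ori   $1, $1, 2        | $0=0 $1=2 $2=31 $3=0
PC=10 slt  $1, $1, $1        | $0=0 $1=0 $2=31 $3=0
PC=11 slt  $1, $0, $0        | $0=0 $1=0 $2=31 $3=0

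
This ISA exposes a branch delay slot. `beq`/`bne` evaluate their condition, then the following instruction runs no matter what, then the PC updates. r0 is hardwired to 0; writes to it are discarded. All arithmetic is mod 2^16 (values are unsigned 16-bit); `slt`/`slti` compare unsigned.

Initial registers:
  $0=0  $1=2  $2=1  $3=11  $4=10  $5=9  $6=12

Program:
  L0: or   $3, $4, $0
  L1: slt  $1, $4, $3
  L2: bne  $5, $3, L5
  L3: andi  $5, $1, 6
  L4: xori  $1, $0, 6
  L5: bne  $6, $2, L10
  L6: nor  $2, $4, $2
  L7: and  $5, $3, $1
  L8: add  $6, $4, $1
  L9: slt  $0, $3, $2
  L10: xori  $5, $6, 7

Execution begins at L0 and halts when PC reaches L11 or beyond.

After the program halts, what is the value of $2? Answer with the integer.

65524

  step pc=0: or   $3, $4, $0  regs=(0,2,1,10,10,9,12)
  step pc=1: slt  $1, $4, $3  regs=(0,0,1,10,10,9,12)
  step pc=2: bne  $5, $3, L5  cond=T  regs=(0,0,1,10,10,9,12)
  step pc=3: andi  $5, $1, 6  regs=(0,0,1,10,10,0,12)
  step pc=5: bne  $6, $2, L10  cond=T  regs=(0,0,1,10,10,0,12)
  step pc=6: nor  $2, $4, $2  regs=(0,0,65524,10,10,0,12)
  step pc=10: xori  $5, $6, 7  regs=(0,0,65524,10,10,11,12)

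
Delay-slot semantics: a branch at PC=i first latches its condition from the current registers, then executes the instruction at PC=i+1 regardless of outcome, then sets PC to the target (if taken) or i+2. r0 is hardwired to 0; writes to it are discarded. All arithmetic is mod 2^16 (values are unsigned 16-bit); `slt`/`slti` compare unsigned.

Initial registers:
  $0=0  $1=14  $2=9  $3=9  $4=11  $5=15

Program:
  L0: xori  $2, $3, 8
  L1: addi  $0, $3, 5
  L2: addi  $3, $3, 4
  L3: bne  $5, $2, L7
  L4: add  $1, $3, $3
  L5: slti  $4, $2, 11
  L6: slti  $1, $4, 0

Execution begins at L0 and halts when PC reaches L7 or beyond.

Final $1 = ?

#0 xori  $2, $3, 8 ; 0/14/1/9/11/15
#1 addi  $0, $3, 5 ; 0/14/1/9/11/15
#2 addi  $3, $3, 4 ; 0/14/1/13/11/15
#3 bne  $5, $2, L7 ; 0/14/1/13/11/15 ; →target
#4 add  $1, $3, $3 ; 0/26/1/13/11/15

26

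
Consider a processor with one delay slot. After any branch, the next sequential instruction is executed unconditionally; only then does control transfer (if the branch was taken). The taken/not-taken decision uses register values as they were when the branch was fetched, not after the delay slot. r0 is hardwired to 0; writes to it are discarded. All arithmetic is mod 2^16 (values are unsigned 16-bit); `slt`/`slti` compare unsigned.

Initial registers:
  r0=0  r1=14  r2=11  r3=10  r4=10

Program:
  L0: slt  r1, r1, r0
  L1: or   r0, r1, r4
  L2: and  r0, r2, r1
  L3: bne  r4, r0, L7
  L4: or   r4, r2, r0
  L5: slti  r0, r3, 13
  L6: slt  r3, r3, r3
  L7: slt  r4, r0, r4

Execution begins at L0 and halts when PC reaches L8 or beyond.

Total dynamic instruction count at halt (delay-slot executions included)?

  step pc=0: slt  r1, r1, r0  regs=(0,0,11,10,10)
  step pc=1: or   r0, r1, r4  regs=(0,0,11,10,10)
  step pc=2: and  r0, r2, r1  regs=(0,0,11,10,10)
  step pc=3: bne  r4, r0, L7  cond=T  regs=(0,0,11,10,10)
  step pc=4: or   r4, r2, r0  regs=(0,0,11,10,11)
  step pc=7: slt  r4, r0, r4  regs=(0,0,11,10,1)

6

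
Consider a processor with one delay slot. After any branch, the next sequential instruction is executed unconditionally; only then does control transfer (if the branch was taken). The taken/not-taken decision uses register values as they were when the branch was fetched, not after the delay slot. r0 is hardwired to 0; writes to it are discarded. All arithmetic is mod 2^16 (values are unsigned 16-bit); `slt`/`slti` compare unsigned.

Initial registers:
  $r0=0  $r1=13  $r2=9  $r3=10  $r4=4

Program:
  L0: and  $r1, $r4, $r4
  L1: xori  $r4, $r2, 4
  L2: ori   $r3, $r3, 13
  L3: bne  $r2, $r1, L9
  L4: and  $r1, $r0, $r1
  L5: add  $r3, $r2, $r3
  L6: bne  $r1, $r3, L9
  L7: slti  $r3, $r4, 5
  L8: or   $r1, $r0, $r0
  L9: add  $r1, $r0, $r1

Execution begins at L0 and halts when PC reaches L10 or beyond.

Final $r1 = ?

0

PC=0  and  $r1, $r4, $r4     | $r0=0 $r1=4 $r2=9 $r3=10 $r4=4
PC=1  xori  $r4, $r2, 4      | $r0=0 $r1=4 $r2=9 $r3=10 $r4=13
PC=2  ori   $r3, $r3, 13     | $r0=0 $r1=4 $r2=9 $r3=15 $r4=13
PC=3  bne  $r2, $r1, L9      | $r0=0 $r1=4 $r2=9 $r3=15 $r4=13  [TAKEN]
PC=4  and  $r1, $r0, $r1     | $r0=0 $r1=0 $r2=9 $r3=15 $r4=13
PC=9  add  $r1, $r0, $r1     | $r0=0 $r1=0 $r2=9 $r3=15 $r4=13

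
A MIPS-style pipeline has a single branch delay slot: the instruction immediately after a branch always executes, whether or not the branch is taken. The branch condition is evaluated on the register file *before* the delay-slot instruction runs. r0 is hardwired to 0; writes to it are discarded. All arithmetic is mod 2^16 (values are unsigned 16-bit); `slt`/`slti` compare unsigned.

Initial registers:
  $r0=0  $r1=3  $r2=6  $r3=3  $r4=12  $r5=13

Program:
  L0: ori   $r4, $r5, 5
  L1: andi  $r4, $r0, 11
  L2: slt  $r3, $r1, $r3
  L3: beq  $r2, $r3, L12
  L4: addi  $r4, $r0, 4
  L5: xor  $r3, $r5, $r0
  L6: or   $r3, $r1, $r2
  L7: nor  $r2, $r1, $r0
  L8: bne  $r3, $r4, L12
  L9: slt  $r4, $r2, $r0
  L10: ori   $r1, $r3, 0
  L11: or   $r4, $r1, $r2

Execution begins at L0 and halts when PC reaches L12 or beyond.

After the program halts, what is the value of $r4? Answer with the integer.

0

PC=0  ori   $r4, $r5, 5      | $r0=0 $r1=3 $r2=6 $r3=3 $r4=13 $r5=13
PC=1  andi  $r4, $r0, 11     | $r0=0 $r1=3 $r2=6 $r3=3 $r4=0 $r5=13
PC=2  slt  $r3, $r1, $r3     | $r0=0 $r1=3 $r2=6 $r3=0 $r4=0 $r5=13
PC=3  beq  $r2, $r3, L12     | $r0=0 $r1=3 $r2=6 $r3=0 $r4=0 $r5=13  [not taken]
PC=4  addi  $r4, $r0, 4      | $r0=0 $r1=3 $r2=6 $r3=0 $r4=4 $r5=13
PC=5  xor  $r3, $r5, $r0     | $r0=0 $r1=3 $r2=6 $r3=13 $r4=4 $r5=13
PC=6  or   $r3, $r1, $r2     | $r0=0 $r1=3 $r2=6 $r3=7 $r4=4 $r5=13
PC=7  nor  $r2, $r1, $r0     | $r0=0 $r1=3 $r2=65532 $r3=7 $r4=4 $r5=13
PC=8  bne  $r3, $r4, L12     | $r0=0 $r1=3 $r2=65532 $r3=7 $r4=4 $r5=13  [TAKEN]
PC=9  slt  $r4, $r2, $r0     | $r0=0 $r1=3 $r2=65532 $r3=7 $r4=0 $r5=13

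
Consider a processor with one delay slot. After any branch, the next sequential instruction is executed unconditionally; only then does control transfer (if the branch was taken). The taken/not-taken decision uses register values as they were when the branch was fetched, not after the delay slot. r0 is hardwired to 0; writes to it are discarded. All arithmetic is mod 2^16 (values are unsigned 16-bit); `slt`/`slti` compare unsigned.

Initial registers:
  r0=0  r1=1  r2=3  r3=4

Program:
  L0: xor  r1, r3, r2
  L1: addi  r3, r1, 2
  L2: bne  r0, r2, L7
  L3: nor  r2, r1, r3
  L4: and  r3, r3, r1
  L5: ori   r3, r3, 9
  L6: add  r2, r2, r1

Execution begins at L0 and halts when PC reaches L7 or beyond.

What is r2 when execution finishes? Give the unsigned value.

[0] xor  r1, r3, r2  →  {r0:0, r1:7, r2:3, r3:4}
[1] addi  r3, r1, 2  →  {r0:0, r1:7, r2:3, r3:9}
[2] bne  r0, r2, L7  →  {r0:0, r1:7, r2:3, r3:9}  ⟨branch taken⟩
[3] nor  r2, r1, r3  →  {r0:0, r1:7, r2:65520, r3:9}

65520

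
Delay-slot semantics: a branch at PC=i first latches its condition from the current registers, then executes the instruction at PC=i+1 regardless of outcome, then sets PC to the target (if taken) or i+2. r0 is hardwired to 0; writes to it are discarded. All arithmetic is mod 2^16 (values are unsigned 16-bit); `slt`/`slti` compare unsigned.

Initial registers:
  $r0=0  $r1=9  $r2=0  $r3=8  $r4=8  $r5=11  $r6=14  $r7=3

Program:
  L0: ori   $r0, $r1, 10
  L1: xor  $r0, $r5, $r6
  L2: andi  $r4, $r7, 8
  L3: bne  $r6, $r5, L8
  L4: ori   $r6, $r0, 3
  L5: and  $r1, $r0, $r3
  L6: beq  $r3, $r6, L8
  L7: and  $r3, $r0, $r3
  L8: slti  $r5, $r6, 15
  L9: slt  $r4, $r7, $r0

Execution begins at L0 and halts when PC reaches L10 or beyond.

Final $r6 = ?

PC=0  ori   $r0, $r1, 10     | $r0=0 $r1=9 $r2=0 $r3=8 $r4=8 $r5=11 $r6=14 $r7=3
PC=1  xor  $r0, $r5, $r6     | $r0=0 $r1=9 $r2=0 $r3=8 $r4=8 $r5=11 $r6=14 $r7=3
PC=2  andi  $r4, $r7, 8      | $r0=0 $r1=9 $r2=0 $r3=8 $r4=0 $r5=11 $r6=14 $r7=3
PC=3  bne  $r6, $r5, L8      | $r0=0 $r1=9 $r2=0 $r3=8 $r4=0 $r5=11 $r6=14 $r7=3  [TAKEN]
PC=4  ori   $r6, $r0, 3      | $r0=0 $r1=9 $r2=0 $r3=8 $r4=0 $r5=11 $r6=3 $r7=3
PC=8  slti  $r5, $r6, 15     | $r0=0 $r1=9 $r2=0 $r3=8 $r4=0 $r5=1 $r6=3 $r7=3
PC=9  slt  $r4, $r7, $r0     | $r0=0 $r1=9 $r2=0 $r3=8 $r4=0 $r5=1 $r6=3 $r7=3

3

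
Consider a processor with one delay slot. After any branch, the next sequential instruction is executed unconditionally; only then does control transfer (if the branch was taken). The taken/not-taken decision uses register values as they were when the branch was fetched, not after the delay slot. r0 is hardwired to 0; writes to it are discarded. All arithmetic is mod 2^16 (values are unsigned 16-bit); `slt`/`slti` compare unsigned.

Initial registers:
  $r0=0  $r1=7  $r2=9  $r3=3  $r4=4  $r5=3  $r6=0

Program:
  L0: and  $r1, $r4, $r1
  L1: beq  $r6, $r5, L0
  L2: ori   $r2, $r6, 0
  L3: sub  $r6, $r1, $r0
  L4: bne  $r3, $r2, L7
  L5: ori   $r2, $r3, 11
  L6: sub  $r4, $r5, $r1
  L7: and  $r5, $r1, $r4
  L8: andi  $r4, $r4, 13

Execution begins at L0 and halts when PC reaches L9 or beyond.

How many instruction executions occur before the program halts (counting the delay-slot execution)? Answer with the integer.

#0 and  $r1, $r4, $r1 ; 0/4/9/3/4/3/0
#1 beq  $r6, $r5, L0 ; 0/4/9/3/4/3/0 ; →fallthru
#2 ori   $r2, $r6, 0 ; 0/4/0/3/4/3/0
#3 sub  $r6, $r1, $r0 ; 0/4/0/3/4/3/4
#4 bne  $r3, $r2, L7 ; 0/4/0/3/4/3/4 ; →target
#5 ori   $r2, $r3, 11 ; 0/4/11/3/4/3/4
#7 and  $r5, $r1, $r4 ; 0/4/11/3/4/4/4
#8 andi  $r4, $r4, 13 ; 0/4/11/3/4/4/4

8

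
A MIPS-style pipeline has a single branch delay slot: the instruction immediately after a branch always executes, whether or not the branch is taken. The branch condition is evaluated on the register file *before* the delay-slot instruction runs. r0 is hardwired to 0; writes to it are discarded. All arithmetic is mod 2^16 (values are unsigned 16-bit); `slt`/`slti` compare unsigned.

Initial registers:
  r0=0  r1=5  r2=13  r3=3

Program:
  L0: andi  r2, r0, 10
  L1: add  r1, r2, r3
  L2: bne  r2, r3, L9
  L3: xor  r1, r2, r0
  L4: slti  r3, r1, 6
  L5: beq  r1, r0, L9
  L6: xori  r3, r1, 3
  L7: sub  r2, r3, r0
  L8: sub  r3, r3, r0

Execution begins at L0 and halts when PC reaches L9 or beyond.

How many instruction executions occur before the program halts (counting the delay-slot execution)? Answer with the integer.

4

PC=0  andi  r2, r0, 10       | r0=0 r1=5 r2=0 r3=3
PC=1  add  r1, r2, r3        | r0=0 r1=3 r2=0 r3=3
PC=2  bne  r2, r3, L9        | r0=0 r1=3 r2=0 r3=3  [TAKEN]
PC=3  xor  r1, r2, r0        | r0=0 r1=0 r2=0 r3=3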